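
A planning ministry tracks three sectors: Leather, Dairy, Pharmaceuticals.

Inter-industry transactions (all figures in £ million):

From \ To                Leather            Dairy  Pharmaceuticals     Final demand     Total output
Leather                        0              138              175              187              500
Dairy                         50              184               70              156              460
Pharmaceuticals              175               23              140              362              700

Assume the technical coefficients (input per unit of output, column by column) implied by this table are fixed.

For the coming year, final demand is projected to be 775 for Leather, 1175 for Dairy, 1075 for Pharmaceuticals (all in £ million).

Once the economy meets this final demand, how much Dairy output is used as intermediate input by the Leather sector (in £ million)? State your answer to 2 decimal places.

z_21 = 221.93

Technical coefficients a_ij = z_ij / X_j:
  a_11 = 0/500 = 0.00, a_21 = 50/500 = 0.10, a_31 = 175/500 = 0.35
  a_12 = 138/460 = 0.30, a_22 = 184/460 = 0.40, a_32 = 23/460 = 0.05
  a_13 = 175/700 = 0.25, a_23 = 70/700 = 0.10, a_33 = 140/700 = 0.20
I − A =
  [   1.00    -0.30    -0.25]
  [  -0.10     0.60    -0.10]
  [  -0.35    -0.05     0.80]
Cofactors of I−A, C_ij = (−1)^(i+j)·(minor ij) (rows/columns in the sector order above):
  C_11 = (0.60)(0.80) − (-0.10)(-0.05) = 0.4750
  C_12 = −[(-0.10)(0.80) − (-0.10)(-0.35)] = 0.1150
  C_13 = (-0.10)(-0.05) − (0.60)(-0.35) = 0.2150
  C_21 = −[(-0.30)(0.80) − (-0.25)(-0.05)] = 0.2525
  C_22 = (1.00)(0.80) − (-0.25)(-0.35) = 0.7125
  C_23 = −[(1.00)(-0.05) − (-0.30)(-0.35)] = 0.1550
  C_31 = (-0.30)(-0.10) − (-0.25)(0.60) = 0.1800
  C_32 = −[(1.00)(-0.10) − (-0.25)(-0.10)] = 0.1250
  C_33 = (1.00)(0.60) − (-0.30)(-0.10) = 0.5700
det(I−A) = Σ_j (I−A)_1j·C_1j = (1.00)(0.4750) + (-0.30)(0.1150) + (-0.25)(0.2150) = 0.38675
adj(I−A) = Cᵀ =
  [ 0.4750   0.2525   0.1800]
  [ 0.1150   0.7125   0.1250]
  [ 0.2150   0.1550   0.5700]
(I − A)⁻¹ = adj(I−A) / det(I−A) ≈
  [   1.2282     0.6529     0.4654]
  [   0.2973     1.8423     0.3232]
  [   0.5559     0.4008     1.4738]
First solve x = (I − A)⁻¹ d = adj(I−A)·d / det(I−A); in particular x_1 = (0.4750·775 + 0.2525·1175 + 0.1800·1075) / 0.38675 = 858.3125 / 0.38675 ≈ 2219.2954.
Intermediate flow from 2 to 1: z_21 = a_21 · x_1 = 0.10 × 858.3125 / 0.38675 = 85.83125 / 0.38675 ≈ 221.93.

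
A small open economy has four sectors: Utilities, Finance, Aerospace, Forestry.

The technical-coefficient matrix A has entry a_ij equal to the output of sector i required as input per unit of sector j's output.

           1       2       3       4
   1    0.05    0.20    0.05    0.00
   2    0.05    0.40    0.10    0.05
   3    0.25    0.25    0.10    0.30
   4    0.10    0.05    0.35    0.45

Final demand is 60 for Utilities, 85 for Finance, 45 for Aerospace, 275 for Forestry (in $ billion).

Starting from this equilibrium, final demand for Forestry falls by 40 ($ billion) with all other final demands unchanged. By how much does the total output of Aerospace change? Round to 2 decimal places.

I − A =
  [   0.95    -0.20    -0.05     0.00]
  [  -0.05     0.60    -0.10    -0.05]
  [  -0.25    -0.25     0.90    -0.30]
  [  -0.10    -0.05    -0.35     0.55]
Compute the cofactors C_ij = (−1)^(i+j)·(3×3 minor ij) of I−A; the adjugate is their transpose:
adj(I−A) = Cᵀ =
  [ 0.212125   0.085625   0.030875   0.024625]
  [ 0.045125   0.362125   0.070500   0.071375]
  [ 0.108750   0.178375   0.304625   0.182375]
  [ 0.111875   0.162000   0.205875   0.467125]
det(I−A) = Σ_j (I−A)_1j·C_1j = (0.95)(0.212125) + (-0.20)(0.045125) + (-0.05)(0.108750) + (0.00)(0.111875) = 0.18705625
(I − A)⁻¹ = adj(I−A) / det(I−A) ≈
  [   1.1340     0.4578     0.1651     0.1316]
  [   0.2412     1.9359     0.3769     0.3816]
  [   0.5814     0.9536     1.6285     0.9750]
  [   0.5981     0.8660     1.1006     2.4972]
Δx = (I − A)⁻¹ Δd with Δd having -40 in the Forestry component and 0 elsewhere.
So Δx_3 = L_34 · (-40), where L_34 = adj(I−A)_34 / det(I−A) = 0.182375 / 0.18705625.
Δx_3 = 0.182375 × (-40) / 0.18705625 = -7.295 / 0.18705625 ≈ -39.00.

Δx_3 = -39.00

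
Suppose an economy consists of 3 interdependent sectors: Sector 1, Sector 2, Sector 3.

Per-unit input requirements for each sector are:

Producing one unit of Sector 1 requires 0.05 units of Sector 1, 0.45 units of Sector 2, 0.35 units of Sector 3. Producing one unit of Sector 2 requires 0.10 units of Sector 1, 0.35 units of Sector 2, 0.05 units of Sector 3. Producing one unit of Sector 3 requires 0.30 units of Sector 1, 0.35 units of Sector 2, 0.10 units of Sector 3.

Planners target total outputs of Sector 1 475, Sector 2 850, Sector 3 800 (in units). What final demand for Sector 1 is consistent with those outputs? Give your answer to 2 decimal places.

d_1 = 126.25

I − A =
  [   0.95    -0.10    -0.30]
  [  -0.45     0.65    -0.35]
  [  -0.35    -0.05     0.90]
d = (I − A) x:
  d_1 = (+0.95)·475 + (-0.10)·850 + (-0.30)·800 = 126.25
  d_2 = (-0.45)·475 + (+0.65)·850 + (-0.35)·800 = 58.75
  d_3 = (-0.35)·475 + (-0.05)·850 + (+0.90)·800 = 511.25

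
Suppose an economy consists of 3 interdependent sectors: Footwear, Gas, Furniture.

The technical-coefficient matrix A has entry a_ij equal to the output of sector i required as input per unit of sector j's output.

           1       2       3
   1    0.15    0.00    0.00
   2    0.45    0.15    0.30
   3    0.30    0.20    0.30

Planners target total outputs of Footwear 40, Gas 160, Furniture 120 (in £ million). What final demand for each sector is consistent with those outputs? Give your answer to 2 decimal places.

d_1 = 34.00, d_2 = 82.00, d_3 = 40.00

I − A =
  [   0.85     0.00     0.00]
  [  -0.45     0.85    -0.30]
  [  -0.30    -0.20     0.70]
d = (I − A) x:
  d_1 = (+0.85)·40 + (+0.00)·160 + (+0.00)·120 = 34.00
  d_2 = (-0.45)·40 + (+0.85)·160 + (-0.30)·120 = 82.00
  d_3 = (-0.30)·40 + (-0.20)·160 + (+0.70)·120 = 40.00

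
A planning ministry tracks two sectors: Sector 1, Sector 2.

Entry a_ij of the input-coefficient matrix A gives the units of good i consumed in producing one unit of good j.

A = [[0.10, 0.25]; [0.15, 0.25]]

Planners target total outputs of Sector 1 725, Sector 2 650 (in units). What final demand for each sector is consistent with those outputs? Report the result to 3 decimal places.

I − A =
  [   0.90    -0.25]
  [  -0.15     0.75]
d = (I − A) x:
  d_1 = (+0.90)·725 + (-0.25)·650 = 490.000
  d_2 = (-0.15)·725 + (+0.75)·650 = 378.750

d_1 = 490.000, d_2 = 378.750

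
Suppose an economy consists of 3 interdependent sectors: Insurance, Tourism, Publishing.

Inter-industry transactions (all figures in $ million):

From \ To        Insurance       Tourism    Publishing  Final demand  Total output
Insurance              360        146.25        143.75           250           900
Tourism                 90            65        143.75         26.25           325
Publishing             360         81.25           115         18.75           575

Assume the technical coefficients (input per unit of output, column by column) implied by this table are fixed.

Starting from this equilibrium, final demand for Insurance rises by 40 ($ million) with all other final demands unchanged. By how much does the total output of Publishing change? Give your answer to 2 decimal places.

Δx_P = 76.99

Technical coefficients a_ij = z_ij / X_j:
  a_II = 360/900 = 0.40, a_TI = 90/900 = 0.10, a_PI = 360/900 = 0.40
  a_IT = 146.25/325 = 0.45, a_TT = 65/325 = 0.20, a_PT = 81.25/325 = 0.25
  a_IP = 143.75/575 = 0.25, a_TP = 143.75/575 = 0.25, a_PP = 115/575 = 0.20
I − A =
  [   0.60    -0.45    -0.25]
  [  -0.10     0.80    -0.25]
  [  -0.40    -0.25     0.80]
Cofactors of I−A, C_ij = (−1)^(i+j)·(minor ij) (rows/columns in the sector order above):
  C_11 = (0.80)(0.80) − (-0.25)(-0.25) = 0.5775
  C_12 = −[(-0.10)(0.80) − (-0.25)(-0.40)] = 0.1800
  C_13 = (-0.10)(-0.25) − (0.80)(-0.40) = 0.3450
  C_21 = −[(-0.45)(0.80) − (-0.25)(-0.25)] = 0.4225
  C_22 = (0.60)(0.80) − (-0.25)(-0.40) = 0.3800
  C_23 = −[(0.60)(-0.25) − (-0.45)(-0.40)] = 0.3300
  C_31 = (-0.45)(-0.25) − (-0.25)(0.80) = 0.3125
  C_32 = −[(0.60)(-0.25) − (-0.25)(-0.10)] = 0.1750
  C_33 = (0.60)(0.80) − (-0.45)(-0.10) = 0.4350
det(I−A) = Σ_j (I−A)_1j·C_1j = (0.60)(0.5775) + (-0.45)(0.1800) + (-0.25)(0.3450) = 0.17925
adj(I−A) = Cᵀ =
  [ 0.5775   0.4225   0.3125]
  [ 0.1800   0.3800   0.1750]
  [ 0.3450   0.3300   0.4350]
(I − A)⁻¹ = adj(I−A) / det(I−A) ≈
  [   3.2218     2.3570     1.7434]
  [   1.0042     2.1199     0.9763]
  [   1.9247     1.8410     2.4268]
Δx = (I − A)⁻¹ Δd with Δd having +40 in the Insurance component and 0 elsewhere.
So Δx_P = L_PI · (+40), where L_PI = adj(I−A)_PI / det(I−A) = 0.3450 / 0.17925.
Δx_P = 0.3450 × (+40) / 0.17925 = 13.80 / 0.17925 ≈ 76.99.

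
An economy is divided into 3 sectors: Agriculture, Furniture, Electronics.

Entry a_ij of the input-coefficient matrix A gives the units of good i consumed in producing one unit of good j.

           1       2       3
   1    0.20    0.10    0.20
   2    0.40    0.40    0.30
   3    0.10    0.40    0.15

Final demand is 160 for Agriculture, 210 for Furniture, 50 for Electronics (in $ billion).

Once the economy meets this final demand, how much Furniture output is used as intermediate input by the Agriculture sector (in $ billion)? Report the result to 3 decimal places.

z_21 = 181.039

I − A =
  [   0.80    -0.10    -0.20]
  [  -0.40     0.60    -0.30]
  [  -0.10    -0.40     0.85]
Cofactors of I−A, C_ij = (−1)^(i+j)·(minor ij) (rows/columns in the sector order above):
  C_11 = (0.60)(0.85) − (-0.30)(-0.40) = 0.3900
  C_12 = −[(-0.40)(0.85) − (-0.30)(-0.10)] = 0.3700
  C_13 = (-0.40)(-0.40) − (0.60)(-0.10) = 0.2200
  C_21 = −[(-0.10)(0.85) − (-0.20)(-0.40)] = 0.1650
  C_22 = (0.80)(0.85) − (-0.20)(-0.10) = 0.6600
  C_23 = −[(0.80)(-0.40) − (-0.10)(-0.10)] = 0.3300
  C_31 = (-0.10)(-0.30) − (-0.20)(0.60) = 0.1500
  C_32 = −[(0.80)(-0.30) − (-0.20)(-0.40)] = 0.3200
  C_33 = (0.80)(0.60) − (-0.10)(-0.40) = 0.4400
det(I−A) = Σ_j (I−A)_1j·C_1j = (0.80)(0.3900) + (-0.10)(0.3700) + (-0.20)(0.2200) = 0.2310
adj(I−A) = Cᵀ =
  [ 0.3900   0.1650   0.1500]
  [ 0.3700   0.6600   0.3200]
  [ 0.2200   0.3300   0.4400]
(I − A)⁻¹ = adj(I−A) / det(I−A) ≈
  [   1.6883     0.7143     0.6494]
  [   1.6017     2.8571     1.3853]
  [   0.9524     1.4286     1.9048]
First solve x = (I − A)⁻¹ d = adj(I−A)·d / det(I−A); in particular x_1 = (0.3900·160 + 0.1650·210 + 0.1500·50) / 0.2310 = 104.55 / 0.2310 ≈ 452.59740.
Intermediate flow from 2 to 1: z_21 = a_21 · x_1 = 0.40 × 104.55 / 0.2310 = 41.82 / 0.2310 ≈ 181.039.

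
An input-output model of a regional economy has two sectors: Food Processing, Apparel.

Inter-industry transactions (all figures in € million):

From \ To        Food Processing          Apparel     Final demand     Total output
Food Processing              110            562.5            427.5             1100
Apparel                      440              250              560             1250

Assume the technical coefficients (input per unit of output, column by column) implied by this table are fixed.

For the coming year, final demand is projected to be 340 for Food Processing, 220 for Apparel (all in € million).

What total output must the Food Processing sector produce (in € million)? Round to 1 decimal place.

Technical coefficients a_ij = z_ij / X_j:
  a_11 = 110/1100 = 0.10, a_21 = 440/1100 = 0.40
  a_12 = 562.5/1250 = 0.45, a_22 = 250/1250 = 0.20
I − A =
  [   0.90    -0.45]
  [  -0.40     0.80]
det(I−A) = (0.90)(0.80) − (-0.45)(-0.40) = 0.5400
adj(I−A) = [[0.80, 0.45], [0.40, 0.90]]
(I − A)⁻¹ = adj(I−A) / det(I−A) ≈
  [   1.4815     0.8333]
  [   0.7407     1.6667]
x = (I − A)⁻¹ d = adj(I−A)·d / det(I−A), with det(I−A) = 0.5400:
  x_1 = (0.80·340 + 0.45·220) / 0.5400 = 371.00 / 0.5400 ≈ 687.0
  x_2 = (0.40·340 + 0.90·220) / 0.5400 = 334.00 / 0.5400 ≈ 618.5

x_1 = 687.0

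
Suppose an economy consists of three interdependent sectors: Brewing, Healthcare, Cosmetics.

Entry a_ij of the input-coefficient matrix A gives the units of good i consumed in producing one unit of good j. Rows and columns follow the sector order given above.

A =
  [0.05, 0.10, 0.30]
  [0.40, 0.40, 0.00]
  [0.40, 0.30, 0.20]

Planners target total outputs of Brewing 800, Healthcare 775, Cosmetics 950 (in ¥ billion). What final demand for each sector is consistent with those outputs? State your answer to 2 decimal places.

I − A =
  [   0.95    -0.10    -0.30]
  [  -0.40     0.60     0.00]
  [  -0.40    -0.30     0.80]
d = (I − A) x:
  d_B = (+0.95)·800 + (-0.10)·775 + (-0.30)·950 = 397.50
  d_H = (-0.40)·800 + (+0.60)·775 + (+0.00)·950 = 145.00
  d_C = (-0.40)·800 + (-0.30)·775 + (+0.80)·950 = 207.50

d_B = 397.50, d_H = 145.00, d_C = 207.50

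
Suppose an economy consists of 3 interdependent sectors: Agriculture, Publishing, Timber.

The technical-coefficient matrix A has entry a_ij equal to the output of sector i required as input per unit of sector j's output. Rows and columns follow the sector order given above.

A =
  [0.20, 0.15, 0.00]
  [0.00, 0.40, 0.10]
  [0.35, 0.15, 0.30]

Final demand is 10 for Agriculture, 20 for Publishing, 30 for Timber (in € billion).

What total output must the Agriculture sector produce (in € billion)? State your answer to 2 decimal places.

x_1 = 20.71

I − A =
  [   0.80    -0.15     0.00]
  [   0.00     0.60    -0.10]
  [  -0.35    -0.15     0.70]
Cofactors of I−A, C_ij = (−1)^(i+j)·(minor ij) (rows/columns in the sector order above):
  C_11 = (0.60)(0.70) − (-0.10)(-0.15) = 0.4050
  C_12 = −[(0.00)(0.70) − (-0.10)(-0.35)] = 0.0350
  C_13 = (0.00)(-0.15) − (0.60)(-0.35) = 0.2100
  C_21 = −[(-0.15)(0.70) − (0.00)(-0.15)] = 0.1050
  C_22 = (0.80)(0.70) − (0.00)(-0.35) = 0.5600
  C_23 = −[(0.80)(-0.15) − (-0.15)(-0.35)] = 0.1725
  C_31 = (-0.15)(-0.10) − (0.00)(0.60) = 0.0150
  C_32 = −[(0.80)(-0.10) − (0.00)(0.00)] = 0.0800
  C_33 = (0.80)(0.60) − (-0.15)(0.00) = 0.4800
det(I−A) = Σ_j (I−A)_1j·C_1j = (0.80)(0.4050) + (-0.15)(0.0350) + (0.00)(0.2100) = 0.31875
adj(I−A) = Cᵀ =
  [ 0.4050   0.1050   0.0150]
  [ 0.0350   0.5600   0.0800]
  [ 0.2100   0.1725   0.4800]
(I − A)⁻¹ = adj(I−A) / det(I−A) ≈
  [   1.2706     0.3294     0.0471]
  [   0.1098     1.7569     0.2510]
  [   0.6588     0.5412     1.5059]
x = (I − A)⁻¹ d = adj(I−A)·d / det(I−A), with det(I−A) = 0.31875:
  x_1 = (0.4050·10 + 0.1050·20 + 0.0150·30) / 0.31875 = 6.60 / 0.31875 ≈ 20.71
  x_2 = (0.0350·10 + 0.5600·20 + 0.0800·30) / 0.31875 = 13.95 / 0.31875 ≈ 43.76
  x_3 = (0.2100·10 + 0.1725·20 + 0.4800·30) / 0.31875 = 19.95 / 0.31875 ≈ 62.59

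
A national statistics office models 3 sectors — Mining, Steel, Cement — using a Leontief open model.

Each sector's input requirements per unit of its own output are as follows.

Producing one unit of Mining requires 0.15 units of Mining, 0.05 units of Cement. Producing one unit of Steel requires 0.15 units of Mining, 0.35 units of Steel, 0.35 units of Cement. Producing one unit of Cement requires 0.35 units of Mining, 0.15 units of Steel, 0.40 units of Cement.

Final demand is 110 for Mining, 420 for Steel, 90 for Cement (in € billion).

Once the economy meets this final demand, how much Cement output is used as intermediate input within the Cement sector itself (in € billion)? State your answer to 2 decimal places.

I − A =
  [   0.85    -0.15    -0.35]
  [   0.00     0.65    -0.15]
  [  -0.05    -0.35     0.60]
Cofactors of I−A, C_ij = (−1)^(i+j)·(minor ij) (rows/columns in the sector order above):
  C_11 = (0.65)(0.60) − (-0.15)(-0.35) = 0.3375
  C_12 = −[(0.00)(0.60) − (-0.15)(-0.05)] = 0.0075
  C_13 = (0.00)(-0.35) − (0.65)(-0.05) = 0.0325
  C_21 = −[(-0.15)(0.60) − (-0.35)(-0.35)] = 0.2125
  C_22 = (0.85)(0.60) − (-0.35)(-0.05) = 0.4925
  C_23 = −[(0.85)(-0.35) − (-0.15)(-0.05)] = 0.3050
  C_31 = (-0.15)(-0.15) − (-0.35)(0.65) = 0.2500
  C_32 = −[(0.85)(-0.15) − (-0.35)(0.00)] = 0.1275
  C_33 = (0.85)(0.65) − (-0.15)(0.00) = 0.5525
det(I−A) = Σ_j (I−A)_1j·C_1j = (0.85)(0.3375) + (-0.15)(0.0075) + (-0.35)(0.0325) = 0.274375
adj(I−A) = Cᵀ =
  [ 0.3375   0.2125   0.2500]
  [ 0.0075   0.4925   0.1275]
  [ 0.0325   0.3050   0.5525]
(I − A)⁻¹ = adj(I−A) / det(I−A) ≈
  [   1.2301     0.7745     0.9112]
  [   0.0273     1.7950     0.4647]
  [   0.1185     1.1116     2.0137]
First solve x = (I − A)⁻¹ d = adj(I−A)·d / det(I−A); in particular x_3 = (0.0325·110 + 0.3050·420 + 0.5525·90) / 0.274375 = 181.40 / 0.274375 ≈ 661.1390.
Intermediate flow from 3 to 3: z_33 = a_33 · x_3 = 0.40 × 181.40 / 0.274375 = 72.56 / 0.274375 ≈ 264.46.

z_33 = 264.46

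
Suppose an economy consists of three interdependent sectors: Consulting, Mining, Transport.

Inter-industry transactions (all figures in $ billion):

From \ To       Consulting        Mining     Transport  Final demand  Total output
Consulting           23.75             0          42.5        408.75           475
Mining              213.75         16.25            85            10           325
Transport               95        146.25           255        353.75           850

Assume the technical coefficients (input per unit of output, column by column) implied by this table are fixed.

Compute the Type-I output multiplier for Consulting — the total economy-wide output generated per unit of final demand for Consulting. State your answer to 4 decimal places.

m_1 = 2.3666

Technical coefficients a_ij = z_ij / X_j:
  a_11 = 23.75/475 = 0.05, a_21 = 213.75/475 = 0.45, a_31 = 95/475 = 0.20
  a_12 = 0/325 = 0.00, a_22 = 16.25/325 = 0.05, a_32 = 146.25/325 = 0.45
  a_13 = 42.5/850 = 0.05, a_23 = 85/850 = 0.10, a_33 = 255/850 = 0.30
I − A =
  [   0.95     0.00    -0.05]
  [  -0.45     0.95    -0.10]
  [  -0.20    -0.45     0.70]
Cofactors of I−A, C_ij = (−1)^(i+j)·(minor ij) (rows/columns in the sector order above):
  C_11 = (0.95)(0.70) − (-0.10)(-0.45) = 0.6200
  C_12 = −[(-0.45)(0.70) − (-0.10)(-0.20)] = 0.3350
  C_13 = (-0.45)(-0.45) − (0.95)(-0.20) = 0.3925
  C_21 = −[(0.00)(0.70) − (-0.05)(-0.45)] = 0.0225
  C_22 = (0.95)(0.70) − (-0.05)(-0.20) = 0.6550
  C_23 = −[(0.95)(-0.45) − (0.00)(-0.20)] = 0.4275
  C_31 = (0.00)(-0.10) − (-0.05)(0.95) = 0.0475
  C_32 = −[(0.95)(-0.10) − (-0.05)(-0.45)] = 0.1175
  C_33 = (0.95)(0.95) − (0.00)(-0.45) = 0.9025
det(I−A) = Σ_j (I−A)_1j·C_1j = (0.95)(0.6200) + (0.00)(0.3350) + (-0.05)(0.3925) = 0.569375
adj(I−A) = Cᵀ =
  [ 0.6200   0.0225   0.0475]
  [ 0.3350   0.6550   0.1175]
  [ 0.3925   0.4275   0.9025]
(I − A)⁻¹ = adj(I−A) / det(I−A) ≈
  [   1.08891     0.03952     0.08342]
  [   0.58836     1.15038     0.20637]
  [   0.68935     0.75082     1.58507]
The output multiplier for sector j is the column-j sum of the Leontief inverse (I − A)⁻¹ = adj(I−A) / det(I−A).
Column 1 of adj(I−A): (0.6200, 0.3350, 0.3925); det(I−A) = 0.569375.
m_1 = (0.6200 + 0.3350 + 0.3925) / 0.569375 = 1.3475 / 0.569375 ≈ 2.3666.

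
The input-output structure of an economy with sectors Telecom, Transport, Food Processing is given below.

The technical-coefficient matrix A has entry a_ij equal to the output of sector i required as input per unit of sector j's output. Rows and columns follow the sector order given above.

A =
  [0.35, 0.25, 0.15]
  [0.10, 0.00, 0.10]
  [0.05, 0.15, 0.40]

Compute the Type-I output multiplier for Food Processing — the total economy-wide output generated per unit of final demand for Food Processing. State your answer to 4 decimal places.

I − A =
  [   0.65    -0.25    -0.15]
  [  -0.10     1.00    -0.10]
  [  -0.05    -0.15     0.60]
Cofactors of I−A, C_ij = (−1)^(i+j)·(minor ij) (rows/columns in the sector order above):
  C_11 = (1.00)(0.60) − (-0.10)(-0.15) = 0.5850
  C_12 = −[(-0.10)(0.60) − (-0.10)(-0.05)] = 0.0650
  C_13 = (-0.10)(-0.15) − (1.00)(-0.05) = 0.0650
  C_21 = −[(-0.25)(0.60) − (-0.15)(-0.15)] = 0.1725
  C_22 = (0.65)(0.60) − (-0.15)(-0.05) = 0.3825
  C_23 = −[(0.65)(-0.15) − (-0.25)(-0.05)] = 0.1100
  C_31 = (-0.25)(-0.10) − (-0.15)(1.00) = 0.1750
  C_32 = −[(0.65)(-0.10) − (-0.15)(-0.10)] = 0.0800
  C_33 = (0.65)(1.00) − (-0.25)(-0.10) = 0.6250
det(I−A) = Σ_j (I−A)_1j·C_1j = (0.65)(0.5850) + (-0.25)(0.0650) + (-0.15)(0.0650) = 0.35425
adj(I−A) = Cᵀ =
  [ 0.5850   0.1725   0.1750]
  [ 0.0650   0.3825   0.0800]
  [ 0.0650   0.1100   0.6250]
(I − A)⁻¹ = adj(I−A) / det(I−A) ≈
  [   1.65138     0.48694     0.49400]
  [   0.18349     1.07975     0.22583]
  [   0.18349     0.31052     1.76429]
The output multiplier for sector j is the column-j sum of the Leontief inverse (I − A)⁻¹ = adj(I−A) / det(I−A).
Column 3 of adj(I−A): (0.1750, 0.0800, 0.6250); det(I−A) = 0.35425.
m_3 = (0.1750 + 0.0800 + 0.6250) / 0.35425 = 0.88 / 0.35425 ≈ 2.4841.

m_3 = 2.4841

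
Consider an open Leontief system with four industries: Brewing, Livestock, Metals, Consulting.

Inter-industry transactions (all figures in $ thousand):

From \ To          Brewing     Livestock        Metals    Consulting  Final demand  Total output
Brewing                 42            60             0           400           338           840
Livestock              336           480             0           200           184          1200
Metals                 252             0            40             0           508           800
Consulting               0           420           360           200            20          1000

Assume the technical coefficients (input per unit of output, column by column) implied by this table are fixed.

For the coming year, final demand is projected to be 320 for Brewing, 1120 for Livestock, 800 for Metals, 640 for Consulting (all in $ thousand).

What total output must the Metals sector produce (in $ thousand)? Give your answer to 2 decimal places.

Technical coefficients a_ij = z_ij / X_j:
  a_BB = 42/840 = 0.05, a_LB = 336/840 = 0.40, a_MB = 252/840 = 0.30, a_CB = 0/840 = 0.00
  a_BL = 60/1200 = 0.05, a_LL = 480/1200 = 0.40, a_ML = 0/1200 = 0.00, a_CL = 420/1200 = 0.35
  a_BM = 0/800 = 0.00, a_LM = 0/800 = 0.00, a_MM = 40/800 = 0.05, a_CM = 360/800 = 0.45
  a_BC = 400/1000 = 0.40, a_LC = 200/1000 = 0.20, a_MC = 0/1000 = 0.00, a_CC = 200/1000 = 0.20
I − A =
  [   0.95    -0.05     0.00    -0.40]
  [  -0.40     0.60     0.00    -0.20]
  [  -0.30     0.00     0.95     0.00]
  [   0.00    -0.35    -0.45     0.80]
Compute the cofactors C_ij = (−1)^(i+j)·(3×3 minor ij) of I−A; the adjugate is their transpose:
adj(I−A) = Cᵀ =
  [ 0.389500   0.171000   0.112500   0.237500]
  [ 0.331000   0.668000   0.157500   0.332500]
  [ 0.123000   0.054000   0.317500   0.075000]
  [ 0.214000   0.322625   0.247500   0.522500]
det(I−A) = Σ_j (I−A)_1j·C_1j = (0.95)(0.389500) + (-0.05)(0.331000) + (0.00)(0.123000) + (-0.40)(0.214000) = 0.267875
(I − A)⁻¹ = adj(I−A) / det(I−A) ≈
  [   1.4540     0.6384     0.4200     0.8866]
  [   1.2357     2.4937     0.5880     1.2413]
  [   0.4592     0.2016     1.1853     0.2800]
  [   0.7989     1.2044     0.9239     1.9505]
x = (I − A)⁻¹ d = adj(I−A)·d / det(I−A), with det(I−A) = 0.267875:
  x_B = (0.389500·320 + 0.171000·1120 + 0.112500·800 + 0.237500·640) / 0.267875 = 558.16 / 0.267875 ≈ 2083.66
  x_L = (0.331000·320 + 0.668000·1120 + 0.157500·800 + 0.332500·640) / 0.267875 = 1192.88 / 0.267875 ≈ 4453.12
  x_M = (0.123000·320 + 0.054000·1120 + 0.317500·800 + 0.075000·640) / 0.267875 = 401.84 / 0.267875 ≈ 1500.10
  x_C = (0.214000·320 + 0.322625·1120 + 0.247500·800 + 0.522500·640) / 0.267875 = 962.22 / 0.267875 ≈ 3592.05

x_M = 1500.10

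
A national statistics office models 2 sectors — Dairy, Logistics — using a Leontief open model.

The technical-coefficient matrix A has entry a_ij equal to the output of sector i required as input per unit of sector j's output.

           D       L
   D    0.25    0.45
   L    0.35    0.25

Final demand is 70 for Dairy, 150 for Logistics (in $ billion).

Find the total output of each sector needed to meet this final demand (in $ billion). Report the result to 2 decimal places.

I − A =
  [   0.75    -0.45]
  [  -0.35     0.75]
det(I−A) = (0.75)(0.75) − (-0.45)(-0.35) = 0.4050
adj(I−A) = [[0.75, 0.45], [0.35, 0.75]]
(I − A)⁻¹ = adj(I−A) / det(I−A) ≈
  [   1.8519     1.1111]
  [   0.8642     1.8519]
x = (I − A)⁻¹ d = adj(I−A)·d / det(I−A), with det(I−A) = 0.4050:
  x_D = (0.75·70 + 0.45·150) / 0.4050 = 120.00 / 0.4050 ≈ 296.30
  x_L = (0.35·70 + 0.75·150) / 0.4050 = 137.00 / 0.4050 ≈ 338.27

x_D = 296.30, x_L = 338.27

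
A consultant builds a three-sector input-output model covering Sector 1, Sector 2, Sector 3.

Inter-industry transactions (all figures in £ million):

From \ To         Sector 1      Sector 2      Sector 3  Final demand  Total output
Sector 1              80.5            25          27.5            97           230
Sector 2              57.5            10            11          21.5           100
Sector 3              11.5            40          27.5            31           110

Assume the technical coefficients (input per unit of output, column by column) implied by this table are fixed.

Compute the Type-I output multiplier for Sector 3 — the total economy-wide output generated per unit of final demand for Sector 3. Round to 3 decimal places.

m_3 = 2.741

Technical coefficients a_ij = z_ij / X_j:
  a_11 = 80.5/230 = 0.35, a_21 = 57.5/230 = 0.25, a_31 = 11.5/230 = 0.05
  a_12 = 25/100 = 0.25, a_22 = 10/100 = 0.10, a_32 = 40/100 = 0.40
  a_13 = 27.5/110 = 0.25, a_23 = 11/110 = 0.10, a_33 = 27.5/110 = 0.25
I − A =
  [   0.65    -0.25    -0.25]
  [  -0.25     0.90    -0.10]
  [  -0.05    -0.40     0.75]
Cofactors of I−A, C_ij = (−1)^(i+j)·(minor ij) (rows/columns in the sector order above):
  C_11 = (0.90)(0.75) − (-0.10)(-0.40) = 0.6350
  C_12 = −[(-0.25)(0.75) − (-0.10)(-0.05)] = 0.1925
  C_13 = (-0.25)(-0.40) − (0.90)(-0.05) = 0.1450
  C_21 = −[(-0.25)(0.75) − (-0.25)(-0.40)] = 0.2875
  C_22 = (0.65)(0.75) − (-0.25)(-0.05) = 0.4750
  C_23 = −[(0.65)(-0.40) − (-0.25)(-0.05)] = 0.2725
  C_31 = (-0.25)(-0.10) − (-0.25)(0.90) = 0.2500
  C_32 = −[(0.65)(-0.10) − (-0.25)(-0.25)] = 0.1275
  C_33 = (0.65)(0.90) − (-0.25)(-0.25) = 0.5225
det(I−A) = Σ_j (I−A)_1j·C_1j = (0.65)(0.6350) + (-0.25)(0.1925) + (-0.25)(0.1450) = 0.328375
adj(I−A) = Cᵀ =
  [ 0.6350   0.2875   0.2500]
  [ 0.1925   0.4750   0.1275]
  [ 0.1450   0.2725   0.5225]
(I − A)⁻¹ = adj(I−A) / det(I−A) ≈
  [   1.9338     0.8755     0.7613]
  [   0.5862     1.4465     0.3883]
  [   0.4416     0.8298     1.5912]
The output multiplier for sector j is the column-j sum of the Leontief inverse (I − A)⁻¹ = adj(I−A) / det(I−A).
Column 3 of adj(I−A): (0.2500, 0.1275, 0.5225); det(I−A) = 0.328375.
m_3 = (0.2500 + 0.1275 + 0.5225) / 0.328375 = 0.90 / 0.328375 ≈ 2.741.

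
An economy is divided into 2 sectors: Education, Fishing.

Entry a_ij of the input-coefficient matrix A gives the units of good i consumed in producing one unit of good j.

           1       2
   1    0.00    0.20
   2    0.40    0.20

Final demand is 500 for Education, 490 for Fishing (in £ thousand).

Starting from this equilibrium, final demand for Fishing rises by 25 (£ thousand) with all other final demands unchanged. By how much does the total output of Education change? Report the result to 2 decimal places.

I − A =
  [   1.00    -0.20]
  [  -0.40     0.80]
det(I−A) = (1.00)(0.80) − (-0.20)(-0.40) = 0.7200
adj(I−A) = [[0.80, 0.20], [0.40, 1.00]]
(I − A)⁻¹ = adj(I−A) / det(I−A) ≈
  [   1.1111     0.2778]
  [   0.5556     1.3889]
Δx = (I − A)⁻¹ Δd with Δd having +25 in the Fishing component and 0 elsewhere.
So Δx_1 = L_12 · (+25), where L_12 = adj(I−A)_12 / det(I−A) = 0.20 / 0.7200.
Δx_1 = 0.20 × (+25) / 0.7200 = 5.00 / 0.7200 ≈ 6.94.

Δx_1 = 6.94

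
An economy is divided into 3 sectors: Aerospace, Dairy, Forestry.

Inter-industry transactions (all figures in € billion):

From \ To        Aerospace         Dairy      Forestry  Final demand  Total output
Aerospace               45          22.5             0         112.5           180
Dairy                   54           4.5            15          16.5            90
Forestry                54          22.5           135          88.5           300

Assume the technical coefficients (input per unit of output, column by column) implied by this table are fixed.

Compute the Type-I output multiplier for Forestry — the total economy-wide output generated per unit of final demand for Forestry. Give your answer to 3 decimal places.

m_F = 2.037

Technical coefficients a_ij = z_ij / X_j:
  a_AA = 45/180 = 0.25, a_DA = 54/180 = 0.30, a_FA = 54/180 = 0.30
  a_AD = 22.5/90 = 0.25, a_DD = 4.5/90 = 0.05, a_FD = 22.5/90 = 0.25
  a_AF = 0/300 = 0.00, a_DF = 15/300 = 0.05, a_FF = 135/300 = 0.45
I − A =
  [   0.75    -0.25     0.00]
  [  -0.30     0.95    -0.05]
  [  -0.30    -0.25     0.55]
Cofactors of I−A, C_ij = (−1)^(i+j)·(minor ij) (rows/columns in the sector order above):
  C_11 = (0.95)(0.55) − (-0.05)(-0.25) = 0.5100
  C_12 = −[(-0.30)(0.55) − (-0.05)(-0.30)] = 0.1800
  C_13 = (-0.30)(-0.25) − (0.95)(-0.30) = 0.3600
  C_21 = −[(-0.25)(0.55) − (0.00)(-0.25)] = 0.1375
  C_22 = (0.75)(0.55) − (0.00)(-0.30) = 0.4125
  C_23 = −[(0.75)(-0.25) − (-0.25)(-0.30)] = 0.2625
  C_31 = (-0.25)(-0.05) − (0.00)(0.95) = 0.0125
  C_32 = −[(0.75)(-0.05) − (0.00)(-0.30)] = 0.0375
  C_33 = (0.75)(0.95) − (-0.25)(-0.30) = 0.6375
det(I−A) = Σ_j (I−A)_1j·C_1j = (0.75)(0.5100) + (-0.25)(0.1800) + (0.00)(0.3600) = 0.3375
adj(I−A) = Cᵀ =
  [ 0.5100   0.1375   0.0125]
  [ 0.1800   0.4125   0.0375]
  [ 0.3600   0.2625   0.6375]
(I − A)⁻¹ = adj(I−A) / det(I−A) ≈
  [   1.5111     0.4074     0.0370]
  [   0.5333     1.2222     0.1111]
  [   1.0667     0.7778     1.8889]
The output multiplier for sector j is the column-j sum of the Leontief inverse (I − A)⁻¹ = adj(I−A) / det(I−A).
Column F of adj(I−A): (0.0125, 0.0375, 0.6375); det(I−A) = 0.3375.
m_F = (0.0125 + 0.0375 + 0.6375) / 0.3375 = 0.6875 / 0.3375 ≈ 2.037.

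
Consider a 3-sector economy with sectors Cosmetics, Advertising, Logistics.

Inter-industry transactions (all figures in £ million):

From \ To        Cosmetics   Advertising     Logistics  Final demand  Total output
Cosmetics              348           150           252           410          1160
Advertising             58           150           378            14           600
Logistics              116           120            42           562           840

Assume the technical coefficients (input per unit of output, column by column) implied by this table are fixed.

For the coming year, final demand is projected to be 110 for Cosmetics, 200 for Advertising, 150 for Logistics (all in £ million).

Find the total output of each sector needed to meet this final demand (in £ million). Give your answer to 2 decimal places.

Technical coefficients a_ij = z_ij / X_j:
  a_CC = 348/1160 = 0.30, a_AC = 58/1160 = 0.05, a_LC = 116/1160 = 0.10
  a_CA = 150/600 = 0.25, a_AA = 150/600 = 0.25, a_LA = 120/600 = 0.20
  a_CL = 252/840 = 0.30, a_AL = 378/840 = 0.45, a_LL = 42/840 = 0.05
I − A =
  [   0.70    -0.25    -0.30]
  [  -0.05     0.75    -0.45]
  [  -0.10    -0.20     0.95]
Cofactors of I−A, C_ij = (−1)^(i+j)·(minor ij) (rows/columns in the sector order above):
  C_11 = (0.75)(0.95) − (-0.45)(-0.20) = 0.6225
  C_12 = −[(-0.05)(0.95) − (-0.45)(-0.10)] = 0.0925
  C_13 = (-0.05)(-0.20) − (0.75)(-0.10) = 0.0850
  C_21 = −[(-0.25)(0.95) − (-0.30)(-0.20)] = 0.2975
  C_22 = (0.70)(0.95) − (-0.30)(-0.10) = 0.6350
  C_23 = −[(0.70)(-0.20) − (-0.25)(-0.10)] = 0.1650
  C_31 = (-0.25)(-0.45) − (-0.30)(0.75) = 0.3375
  C_32 = −[(0.70)(-0.45) − (-0.30)(-0.05)] = 0.3300
  C_33 = (0.70)(0.75) − (-0.25)(-0.05) = 0.5125
det(I−A) = Σ_j (I−A)_1j·C_1j = (0.70)(0.6225) + (-0.25)(0.0925) + (-0.30)(0.0850) = 0.387125
adj(I−A) = Cᵀ =
  [ 0.6225   0.2975   0.3375]
  [ 0.0925   0.6350   0.3300]
  [ 0.0850   0.1650   0.5125]
(I − A)⁻¹ = adj(I−A) / det(I−A) ≈
  [   1.6080     0.7685     0.8718]
  [   0.2389     1.6403     0.8524]
  [   0.2196     0.4262     1.3239]
x = (I − A)⁻¹ d = adj(I−A)·d / det(I−A), with det(I−A) = 0.387125:
  x_C = (0.6225·110 + 0.2975·200 + 0.3375·150) / 0.387125 = 178.60 / 0.387125 ≈ 461.35
  x_A = (0.0925·110 + 0.6350·200 + 0.3300·150) / 0.387125 = 186.675 / 0.387125 ≈ 482.21
  x_L = (0.0850·110 + 0.1650·200 + 0.5125·150) / 0.387125 = 119.225 / 0.387125 ≈ 307.98

x_C = 461.35, x_A = 482.21, x_L = 307.98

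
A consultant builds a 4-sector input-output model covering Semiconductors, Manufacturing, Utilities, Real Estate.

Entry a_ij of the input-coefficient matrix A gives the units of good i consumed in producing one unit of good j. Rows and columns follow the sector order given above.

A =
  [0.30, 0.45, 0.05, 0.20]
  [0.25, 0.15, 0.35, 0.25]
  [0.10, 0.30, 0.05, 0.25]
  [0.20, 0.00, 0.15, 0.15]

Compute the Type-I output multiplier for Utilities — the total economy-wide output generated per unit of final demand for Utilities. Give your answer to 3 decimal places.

m_U = 4.291

I − A =
  [   0.70    -0.45    -0.05    -0.20]
  [  -0.25     0.85    -0.35    -0.25]
  [  -0.10    -0.30     0.95    -0.25]
  [  -0.20     0.00    -0.15     0.85]
Compute the cofactors C_ij = (−1)^(i+j)·(3×3 minor ij) of I−A; the adjugate is their transpose:
adj(I−A) = Cᵀ =
  [ 0.554000   0.368250   0.212375   0.301125]
  [ 0.291000   0.491250   0.241125   0.283875]
  [ 0.193500   0.227250   0.353625   0.216375]
  [ 0.164500   0.126750   0.112375   0.361125]
det(I−A) = Σ_j (I−A)_1j·C_1j = (0.70)(0.554000) + (-0.45)(0.291000) + (-0.05)(0.193500) + (-0.20)(0.164500) = 0.214275
(I − A)⁻¹ = adj(I−A) / det(I−A) ≈
  [   2.5855     1.7186     0.9911     1.4053]
  [   1.3581     2.2926     1.1253     1.3248]
  [   0.9030     1.0606     1.6503     1.0098]
  [   0.7677     0.5915     0.5244     1.6853]
The output multiplier for sector j is the column-j sum of the Leontief inverse (I − A)⁻¹ = adj(I−A) / det(I−A).
Column U of adj(I−A): (0.212375, 0.241125, 0.353625, 0.112375); det(I−A) = 0.214275.
m_U = (0.212375 + 0.241125 + 0.353625 + 0.112375) / 0.214275 = 0.9195 / 0.214275 ≈ 4.291.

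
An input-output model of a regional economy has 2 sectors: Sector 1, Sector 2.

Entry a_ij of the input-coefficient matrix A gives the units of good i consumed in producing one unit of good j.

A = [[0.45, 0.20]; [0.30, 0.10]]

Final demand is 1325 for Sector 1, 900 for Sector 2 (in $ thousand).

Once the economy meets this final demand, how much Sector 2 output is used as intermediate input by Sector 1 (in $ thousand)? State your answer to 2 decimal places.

z_21 = 946.55

I − A =
  [   0.55    -0.20]
  [  -0.30     0.90]
det(I−A) = (0.55)(0.90) − (-0.20)(-0.30) = 0.4350
adj(I−A) = [[0.90, 0.20], [0.30, 0.55]]
(I − A)⁻¹ = adj(I−A) / det(I−A) ≈
  [   2.0690     0.4598]
  [   0.6897     1.2644]
First solve x = (I − A)⁻¹ d = adj(I−A)·d / det(I−A); in particular x_1 = (0.90·1325 + 0.20·900) / 0.4350 = 1372.50 / 0.4350 ≈ 3155.1724.
Intermediate flow from 2 to 1: z_21 = a_21 · x_1 = 0.30 × 1372.50 / 0.4350 = 411.75 / 0.4350 ≈ 946.55.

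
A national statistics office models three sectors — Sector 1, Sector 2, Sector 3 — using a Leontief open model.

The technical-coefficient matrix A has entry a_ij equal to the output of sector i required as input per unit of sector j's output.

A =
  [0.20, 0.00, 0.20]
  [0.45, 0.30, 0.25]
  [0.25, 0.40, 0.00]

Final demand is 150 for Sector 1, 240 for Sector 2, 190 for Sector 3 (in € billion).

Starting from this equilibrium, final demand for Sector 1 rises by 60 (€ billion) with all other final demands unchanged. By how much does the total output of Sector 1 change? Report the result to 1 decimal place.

Δx_1 = 88.0

I − A =
  [   0.80     0.00    -0.20]
  [  -0.45     0.70    -0.25]
  [  -0.25    -0.40     1.00]
Cofactors of I−A, C_ij = (−1)^(i+j)·(minor ij) (rows/columns in the sector order above):
  C_11 = (0.70)(1.00) − (-0.25)(-0.40) = 0.6000
  C_12 = −[(-0.45)(1.00) − (-0.25)(-0.25)] = 0.5125
  C_13 = (-0.45)(-0.40) − (0.70)(-0.25) = 0.3550
  C_21 = −[(0.00)(1.00) − (-0.20)(-0.40)] = 0.0800
  C_22 = (0.80)(1.00) − (-0.20)(-0.25) = 0.7500
  C_23 = −[(0.80)(-0.40) − (0.00)(-0.25)] = 0.3200
  C_31 = (0.00)(-0.25) − (-0.20)(0.70) = 0.1400
  C_32 = −[(0.80)(-0.25) − (-0.20)(-0.45)] = 0.2900
  C_33 = (0.80)(0.70) − (0.00)(-0.45) = 0.5600
det(I−A) = Σ_j (I−A)_1j·C_1j = (0.80)(0.6000) + (0.00)(0.5125) + (-0.20)(0.3550) = 0.4090
adj(I−A) = Cᵀ =
  [ 0.6000   0.0800   0.1400]
  [ 0.5125   0.7500   0.2900]
  [ 0.3550   0.3200   0.5600]
(I − A)⁻¹ = adj(I−A) / det(I−A) ≈
  [   1.4670     0.1956     0.3423]
  [   1.2531     1.8337     0.7090]
  [   0.8680     0.7824     1.3692]
Δx = (I − A)⁻¹ Δd with Δd having +60 in the Sector 1 component and 0 elsewhere.
So Δx_1 = L_11 · (+60), where L_11 = adj(I−A)_11 / det(I−A) = 0.6000 / 0.4090.
Δx_1 = 0.6000 × (+60) / 0.4090 = 36.00 / 0.4090 ≈ 88.0.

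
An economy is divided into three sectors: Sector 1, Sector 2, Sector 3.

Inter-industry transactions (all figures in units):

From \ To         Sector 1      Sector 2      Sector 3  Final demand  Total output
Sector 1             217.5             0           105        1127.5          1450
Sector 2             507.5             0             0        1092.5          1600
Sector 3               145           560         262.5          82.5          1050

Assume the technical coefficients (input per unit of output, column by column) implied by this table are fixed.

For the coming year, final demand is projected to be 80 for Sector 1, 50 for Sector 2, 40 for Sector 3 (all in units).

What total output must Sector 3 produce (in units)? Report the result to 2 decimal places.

x_3 = 108.37

Technical coefficients a_ij = z_ij / X_j:
  a_11 = 217.5/1450 = 0.15, a_21 = 507.5/1450 = 0.35, a_31 = 145/1450 = 0.10
  a_12 = 0/1600 = 0.00, a_22 = 0/1600 = 0.00, a_32 = 560/1600 = 0.35
  a_13 = 105/1050 = 0.10, a_23 = 0/1050 = 0.00, a_33 = 262.5/1050 = 0.25
I − A =
  [   0.85     0.00    -0.10]
  [  -0.35     1.00     0.00]
  [  -0.10    -0.35     0.75]
Cofactors of I−A, C_ij = (−1)^(i+j)·(minor ij) (rows/columns in the sector order above):
  C_11 = (1.00)(0.75) − (0.00)(-0.35) = 0.7500
  C_12 = −[(-0.35)(0.75) − (0.00)(-0.10)] = 0.2625
  C_13 = (-0.35)(-0.35) − (1.00)(-0.10) = 0.2225
  C_21 = −[(0.00)(0.75) − (-0.10)(-0.35)] = 0.0350
  C_22 = (0.85)(0.75) − (-0.10)(-0.10) = 0.6275
  C_23 = −[(0.85)(-0.35) − (0.00)(-0.10)] = 0.2975
  C_31 = (0.00)(0.00) − (-0.10)(1.00) = 0.1000
  C_32 = −[(0.85)(0.00) − (-0.10)(-0.35)] = 0.0350
  C_33 = (0.85)(1.00) − (0.00)(-0.35) = 0.8500
det(I−A) = Σ_j (I−A)_1j·C_1j = (0.85)(0.7500) + (0.00)(0.2625) + (-0.10)(0.2225) = 0.61525
adj(I−A) = Cᵀ =
  [ 0.7500   0.0350   0.1000]
  [ 0.2625   0.6275   0.0350]
  [ 0.2225   0.2975   0.8500]
(I − A)⁻¹ = adj(I−A) / det(I−A) ≈
  [   1.2190     0.0569     0.1625]
  [   0.4267     1.0199     0.0569]
  [   0.3616     0.4835     1.3816]
x = (I − A)⁻¹ d = adj(I−A)·d / det(I−A), with det(I−A) = 0.61525:
  x_1 = (0.7500·80 + 0.0350·50 + 0.1000·40) / 0.61525 = 65.75 / 0.61525 ≈ 106.87
  x_2 = (0.2625·80 + 0.6275·50 + 0.0350·40) / 0.61525 = 53.775 / 0.61525 ≈ 87.40
  x_3 = (0.2225·80 + 0.2975·50 + 0.8500·40) / 0.61525 = 66.675 / 0.61525 ≈ 108.37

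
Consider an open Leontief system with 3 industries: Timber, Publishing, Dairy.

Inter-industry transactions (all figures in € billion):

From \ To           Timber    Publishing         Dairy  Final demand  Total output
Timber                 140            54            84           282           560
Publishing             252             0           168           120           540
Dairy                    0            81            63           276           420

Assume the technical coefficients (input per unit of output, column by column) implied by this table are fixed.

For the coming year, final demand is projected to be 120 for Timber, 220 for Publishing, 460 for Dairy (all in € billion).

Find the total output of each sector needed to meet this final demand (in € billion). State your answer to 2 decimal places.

Technical coefficients a_ij = z_ij / X_j:
  a_TT = 140/560 = 0.25, a_PT = 252/560 = 0.45, a_DT = 0/560 = 0.00
  a_TP = 54/540 = 0.10, a_PP = 0/540 = 0.00, a_DP = 81/540 = 0.15
  a_TD = 84/420 = 0.20, a_PD = 168/420 = 0.40, a_DD = 63/420 = 0.15
I − A =
  [   0.75    -0.10    -0.20]
  [  -0.45     1.00    -0.40]
  [   0.00    -0.15     0.85]
Cofactors of I−A, C_ij = (−1)^(i+j)·(minor ij) (rows/columns in the sector order above):
  C_11 = (1.00)(0.85) − (-0.40)(-0.15) = 0.7900
  C_12 = −[(-0.45)(0.85) − (-0.40)(0.00)] = 0.3825
  C_13 = (-0.45)(-0.15) − (1.00)(0.00) = 0.0675
  C_21 = −[(-0.10)(0.85) − (-0.20)(-0.15)] = 0.1150
  C_22 = (0.75)(0.85) − (-0.20)(0.00) = 0.6375
  C_23 = −[(0.75)(-0.15) − (-0.10)(0.00)] = 0.1125
  C_31 = (-0.10)(-0.40) − (-0.20)(1.00) = 0.2400
  C_32 = −[(0.75)(-0.40) − (-0.20)(-0.45)] = 0.3900
  C_33 = (0.75)(1.00) − (-0.10)(-0.45) = 0.7050
det(I−A) = Σ_j (I−A)_1j·C_1j = (0.75)(0.7900) + (-0.10)(0.3825) + (-0.20)(0.0675) = 0.54075
adj(I−A) = Cᵀ =
  [ 0.7900   0.1150   0.2400]
  [ 0.3825   0.6375   0.3900]
  [ 0.0675   0.1125   0.7050]
(I − A)⁻¹ = adj(I−A) / det(I−A) ≈
  [   1.4609     0.2127     0.4438]
  [   0.7074     1.1789     0.7212]
  [   0.1248     0.2080     1.3037]
x = (I − A)⁻¹ d = adj(I−A)·d / det(I−A), with det(I−A) = 0.54075:
  x_T = (0.7900·120 + 0.1150·220 + 0.2400·460) / 0.54075 = 230.50 / 0.54075 ≈ 426.26
  x_P = (0.3825·120 + 0.6375·220 + 0.3900·460) / 0.54075 = 365.55 / 0.54075 ≈ 676.01
  x_D = (0.0675·120 + 0.1125·220 + 0.7050·460) / 0.54075 = 357.15 / 0.54075 ≈ 660.47

x_T = 426.26, x_P = 676.01, x_D = 660.47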